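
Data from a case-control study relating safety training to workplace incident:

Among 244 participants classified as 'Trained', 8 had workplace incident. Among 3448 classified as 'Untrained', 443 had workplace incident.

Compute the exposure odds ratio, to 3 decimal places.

From the description: a = 8, b = 236, c = 443, d = 3005.
OR = (a·d)/(b·c) = (8 × 3005) / (236 × 443) = 24040 / 104548 = 0.22994
Exposure is associated with lower odds of workplace incident (OR = 0.23 < 1).

0.230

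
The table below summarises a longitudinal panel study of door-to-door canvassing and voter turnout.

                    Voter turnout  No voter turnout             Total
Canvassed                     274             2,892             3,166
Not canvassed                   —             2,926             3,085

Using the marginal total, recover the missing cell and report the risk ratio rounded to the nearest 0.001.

The missing cell is in the unexposed row: 3085 − 2926 = 159.
So a = 274, b = 2892, c = 159, d = 2926.
RR = [a/(a+b)] / [c/(c+d)] = (274/3166) / (159/3085) = 0.08654/0.05154 = 1.67918

1.679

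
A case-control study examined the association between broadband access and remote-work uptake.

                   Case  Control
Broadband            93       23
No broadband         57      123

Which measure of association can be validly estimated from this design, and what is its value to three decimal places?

8.725

Cells: a = 93, b = 23, c = 57, d = 123.
This is a case-control study: participants were sampled on outcome status, so risks in the source population cannot be estimated directly — relative risk is not valid here. The odds ratio is the appropriate measure.
OR = (a·d)/(b·c) = (93 × 123) / (23 × 57) = 11439 / 1311 = 8.72540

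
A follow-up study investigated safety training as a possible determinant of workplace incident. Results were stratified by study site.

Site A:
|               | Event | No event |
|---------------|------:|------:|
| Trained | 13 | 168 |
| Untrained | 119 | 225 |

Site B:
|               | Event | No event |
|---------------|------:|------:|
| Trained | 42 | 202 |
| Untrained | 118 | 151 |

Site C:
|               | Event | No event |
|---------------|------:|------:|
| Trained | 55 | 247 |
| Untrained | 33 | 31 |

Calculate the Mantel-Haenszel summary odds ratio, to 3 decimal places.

0.212

OR_MH = Σ(aᵢdᵢ/nᵢ) / Σ(bᵢcᵢ/nᵢ), where nᵢ is the stratum total.
Stratum 1 (Site A): n = 525; a·d/n = 13·225/525 = 5.5714; b·c/n = 168·119/525 = 38.0800
Stratum 2 (Site B): n = 513; a·d/n = 42·151/513 = 12.3626; b·c/n = 202·118/513 = 46.4639
Stratum 3 (Site C): n = 366; a·d/n = 55·31/366 = 4.6585; b·c/n = 247·33/366 = 22.2705
OR_MH = (5.5714 + 12.3626 + 4.6585) / (38.0800 + 46.4639 + 22.2705) = 22.5925 / 106.8144 = 0.21151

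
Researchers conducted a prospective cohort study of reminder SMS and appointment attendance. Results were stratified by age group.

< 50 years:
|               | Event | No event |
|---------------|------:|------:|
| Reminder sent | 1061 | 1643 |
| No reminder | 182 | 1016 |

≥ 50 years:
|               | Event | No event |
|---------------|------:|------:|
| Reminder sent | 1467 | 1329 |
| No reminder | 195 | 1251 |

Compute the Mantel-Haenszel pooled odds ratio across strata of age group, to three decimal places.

OR_MH = Σ(aᵢdᵢ/nᵢ) / Σ(bᵢcᵢ/nᵢ), where nᵢ is the stratum total.
Stratum 1 (< 50 years): n = 3902; a·d/n = 1061·1016/3902 = 276.2624; b·c/n = 1643·182/3902 = 76.6340
Stratum 2 (≥ 50 years): n = 4242; a·d/n = 1467·1251/4242 = 432.6301; b·c/n = 1329·195/4242 = 61.0926
OR_MH = (276.2624 + 432.6301) / (76.6340 + 61.0926) = 708.8926 / 137.7267 = 5.14710

5.147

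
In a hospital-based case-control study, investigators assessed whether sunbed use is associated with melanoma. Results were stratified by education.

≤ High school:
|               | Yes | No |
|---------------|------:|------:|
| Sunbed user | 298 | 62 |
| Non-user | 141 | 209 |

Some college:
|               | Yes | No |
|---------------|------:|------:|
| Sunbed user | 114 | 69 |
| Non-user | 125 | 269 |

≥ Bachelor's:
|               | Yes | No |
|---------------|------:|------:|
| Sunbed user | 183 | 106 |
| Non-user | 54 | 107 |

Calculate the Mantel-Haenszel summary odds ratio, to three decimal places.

4.612

OR_MH = Σ(aᵢdᵢ/nᵢ) / Σ(bᵢcᵢ/nᵢ), where nᵢ is the stratum total.
Stratum 1 (≤ High school): n = 710; a·d/n = 298·209/710 = 87.7211; b·c/n = 62·141/710 = 12.3127
Stratum 2 (Some college): n = 577; a·d/n = 114·269/577 = 53.1473; b·c/n = 69·125/577 = 14.9480
Stratum 3 (≥ Bachelor's): n = 450; a·d/n = 183·107/450 = 43.5133; b·c/n = 106·54/450 = 12.7200
OR_MH = (87.7211 + 53.1473 + 43.5133) / (12.3127 + 14.9480 + 12.7200) = 184.3818 / 39.9807 = 4.61177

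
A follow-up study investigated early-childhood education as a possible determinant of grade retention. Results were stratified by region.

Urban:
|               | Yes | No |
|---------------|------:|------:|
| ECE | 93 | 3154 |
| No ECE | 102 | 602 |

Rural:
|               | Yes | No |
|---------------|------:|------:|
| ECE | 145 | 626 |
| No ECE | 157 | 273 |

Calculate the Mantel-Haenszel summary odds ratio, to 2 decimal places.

OR_MH = Σ(aᵢdᵢ/nᵢ) / Σ(bᵢcᵢ/nᵢ), where nᵢ is the stratum total.
Stratum 1 (Urban): n = 3951; a·d/n = 93·602/3951 = 14.1701; b·c/n = 3154·102/3951 = 81.4244
Stratum 2 (Rural): n = 1201; a·d/n = 145·273/1201 = 32.9600; b·c/n = 626·157/1201 = 81.8335
OR_MH = (14.1701 + 32.9600) / (81.4244 + 81.8335) = 47.1301 / 163.2579 = 0.28869

0.29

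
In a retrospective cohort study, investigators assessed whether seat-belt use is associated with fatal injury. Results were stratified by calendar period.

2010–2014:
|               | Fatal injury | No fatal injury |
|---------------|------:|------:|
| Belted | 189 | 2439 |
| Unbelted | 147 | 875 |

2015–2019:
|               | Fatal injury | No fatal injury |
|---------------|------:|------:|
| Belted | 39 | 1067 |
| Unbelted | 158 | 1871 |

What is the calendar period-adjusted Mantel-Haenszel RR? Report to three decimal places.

RR_MH = Σ(aᵢ·n₀ᵢ/nᵢ) / Σ(cᵢ·n₁ᵢ/nᵢ), with n₁ᵢ = aᵢ+bᵢ (exposed), n₀ᵢ = cᵢ+dᵢ (unexposed), nᵢ = n₁ᵢ+n₀ᵢ.
Stratum 1 (2010–2014): n₁ = 2628, n₀ = 1022, n = 3650; a·n₀/n = 189·1022/3650 = 52.9200; c·n₁/n = 147·2628/3650 = 105.8400
Stratum 2 (2015–2019): n₁ = 1106, n₀ = 2029, n = 3135; a·n₀/n = 39·2029/3135 = 25.2411; c·n₁/n = 158·1106/3135 = 55.7410
RR_MH = (52.9200 + 25.2411) / (105.8400 + 55.7410) = 78.1611 / 161.5810 = 0.48373

0.484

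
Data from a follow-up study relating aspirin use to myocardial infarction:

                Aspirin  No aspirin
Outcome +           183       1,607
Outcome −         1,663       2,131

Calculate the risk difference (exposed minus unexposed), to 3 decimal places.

Reading the table with exposure as columns: a = 183 (Aspirin, case), b = 1663 (Aspirin, non-case), c = 1607 (No aspirin, case), d = 2131.
Risk in exposed = 183/1846 = 0.099133; risk in unexposed = 1607/3738 = 0.429909.
Risk difference = 0.099133 − 0.429909 = -0.330776

-0.331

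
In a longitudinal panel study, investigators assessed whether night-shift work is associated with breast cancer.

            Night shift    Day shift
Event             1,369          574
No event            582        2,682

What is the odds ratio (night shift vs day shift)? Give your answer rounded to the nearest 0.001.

10.991

Reading the table with exposure as columns: a = 1369 (Night shift, case), b = 582 (Night shift, non-case), c = 574 (Day shift, case), d = 2682.
OR = (a·d)/(b·c) = (1369 × 2682) / (582 × 574) = 3671658 / 334068 = 10.99075
The odds of breast cancer are about 10.99 times as high in the night shift group.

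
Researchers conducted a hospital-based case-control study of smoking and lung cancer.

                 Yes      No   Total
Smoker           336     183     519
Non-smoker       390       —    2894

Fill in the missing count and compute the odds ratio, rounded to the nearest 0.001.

11.788

The missing cell is in the unexposed row: 2894 − 390 = 2504.
So a = 336, b = 183, c = 390, d = 2504.
OR = (a·d)/(b·c) = (336 × 2504) / (183 × 390) = 841344 / 71370 = 11.78848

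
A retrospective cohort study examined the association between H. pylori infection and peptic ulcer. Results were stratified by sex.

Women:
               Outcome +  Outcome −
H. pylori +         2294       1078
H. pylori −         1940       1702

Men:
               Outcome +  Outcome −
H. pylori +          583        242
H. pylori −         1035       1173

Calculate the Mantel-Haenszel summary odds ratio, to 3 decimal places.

2.054

OR_MH = Σ(aᵢdᵢ/nᵢ) / Σ(bᵢcᵢ/nᵢ), where nᵢ is the stratum total.
Stratum 1 (Women): n = 7014; a·d/n = 2294·1702/7014 = 556.6564; b·c/n = 1078·1940/7014 = 298.1637
Stratum 2 (Men): n = 3033; a·d/n = 583·1173/3033 = 225.4728; b·c/n = 242·1035/3033 = 82.5816
OR_MH = (556.6564 + 225.4728) / (298.1637 + 82.5816) = 782.1292 / 380.7453 = 2.05421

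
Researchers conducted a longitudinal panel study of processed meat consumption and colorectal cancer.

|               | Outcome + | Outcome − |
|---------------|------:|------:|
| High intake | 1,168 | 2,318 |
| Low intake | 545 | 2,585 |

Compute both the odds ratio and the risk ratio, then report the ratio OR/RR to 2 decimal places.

1.24

Cells: a = 1168, b = 2318, c = 545, d = 2585.
OR = (1168·2585)/(2318·545) = 3019280/1263310 = 2.38998
Risk in exposed = 1168/3486 = 0.33505; risk in unexposed = 545/3130 = 0.17412; RR = 1.92426
OR/RR = 2.38998 / 1.92426 = 1.24202
The outcome is not rare, so the OR lies further from 1 than the RR.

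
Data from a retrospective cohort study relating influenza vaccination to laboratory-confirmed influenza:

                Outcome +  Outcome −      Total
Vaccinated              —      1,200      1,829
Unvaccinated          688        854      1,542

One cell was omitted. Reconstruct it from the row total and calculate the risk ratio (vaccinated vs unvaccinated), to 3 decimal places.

The missing cell is in the exposed row: 1829 − 1200 = 629.
So a = 629, b = 1200, c = 688, d = 854.
RR = [a/(a+b)] / [c/(c+d)] = (629/1829) / (688/1542) = 0.34390/0.44617 = 0.77078

0.771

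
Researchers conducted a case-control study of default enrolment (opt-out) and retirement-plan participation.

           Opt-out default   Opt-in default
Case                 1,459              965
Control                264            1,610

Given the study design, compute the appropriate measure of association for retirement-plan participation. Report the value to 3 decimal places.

Reading the table with exposure as columns: a = 1459 (Opt-out default, case), b = 264 (Opt-out default, non-case), c = 965 (Opt-in default, case), d = 1610.
This is a case-control study: participants were sampled on outcome status, so risks in the source population cannot be estimated directly — relative risk is not valid here. The odds ratio is the appropriate measure.
OR = (a·d)/(b·c) = (1459 × 1610) / (264 × 965) = 2348990 / 254760 = 9.22040

9.220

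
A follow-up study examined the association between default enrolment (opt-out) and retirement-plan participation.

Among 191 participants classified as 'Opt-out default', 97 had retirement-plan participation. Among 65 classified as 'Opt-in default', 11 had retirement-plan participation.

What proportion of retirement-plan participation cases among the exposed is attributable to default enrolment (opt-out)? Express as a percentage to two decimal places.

From the description: a = 97, b = 94, c = 11, d = 54.
Risk in exposed = 97/191 = 0.50785; risk in unexposed = 11/65 = 0.16923.
RR = 0.50785/0.16923 = 3.00095
AR% = (RR − 1)/RR × 100 = (3.00095 − 1)/3.00095 × 100 = 66.6772%

66.68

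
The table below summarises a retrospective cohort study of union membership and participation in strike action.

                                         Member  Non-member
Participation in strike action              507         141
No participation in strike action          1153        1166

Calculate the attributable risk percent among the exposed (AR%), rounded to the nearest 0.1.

Reading the table with exposure as columns: a = 507 (Member, case), b = 1153 (Member, non-case), c = 141 (Non-member, case), d = 1166.
Risk in exposed = 507/1660 = 0.30542; risk in unexposed = 141/1307 = 0.10788.
RR = 0.30542/0.10788 = 2.83111
AR% = (RR − 1)/RR × 100 = (2.83111 − 1)/2.83111 × 100 = 64.6781%

64.7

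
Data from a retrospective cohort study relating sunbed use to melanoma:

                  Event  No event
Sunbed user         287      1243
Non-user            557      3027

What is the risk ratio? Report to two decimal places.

Cells: a = 287, b = 1243, c = 557, d = 3027.
Risk in exposed = 287/1530 = 0.18758; risk in unexposed = 557/3584 = 0.15541.
RR = 0.18758 / 0.15541 = 1.20699
The risk among the exposed is 1.21 times that among the unexposed.

1.21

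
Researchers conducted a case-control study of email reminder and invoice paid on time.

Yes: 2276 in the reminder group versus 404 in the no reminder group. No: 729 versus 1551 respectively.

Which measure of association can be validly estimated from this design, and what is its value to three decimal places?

11.986

From the description: a = 2276, b = 729, c = 404, d = 1551.
This is a case-control study: participants were sampled on outcome status, so risks in the source population cannot be estimated directly — relative risk is not valid here. The odds ratio is the appropriate measure.
OR = (a·d)/(b·c) = (2276 × 1551) / (729 × 404) = 3530076 / 294516 = 11.98602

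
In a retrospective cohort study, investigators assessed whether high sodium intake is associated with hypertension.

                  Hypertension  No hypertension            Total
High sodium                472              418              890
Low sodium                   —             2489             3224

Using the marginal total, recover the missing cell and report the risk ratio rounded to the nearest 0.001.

The missing cell is in the unexposed row: 3224 − 2489 = 735.
So a = 472, b = 418, c = 735, d = 2489.
RR = [a/(a+b)] / [c/(c+d)] = (472/890) / (735/3224) = 0.53034/0.22798 = 2.32627

2.326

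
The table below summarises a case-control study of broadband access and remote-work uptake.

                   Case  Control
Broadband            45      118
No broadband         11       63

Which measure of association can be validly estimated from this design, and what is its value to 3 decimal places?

2.184

Cells: a = 45, b = 118, c = 11, d = 63.
This is a case-control study: participants were sampled on outcome status, so risks in the source population cannot be estimated directly — relative risk is not valid here. The odds ratio is the appropriate measure.
OR = (a·d)/(b·c) = (45 × 63) / (118 × 11) = 2835 / 1298 = 2.18413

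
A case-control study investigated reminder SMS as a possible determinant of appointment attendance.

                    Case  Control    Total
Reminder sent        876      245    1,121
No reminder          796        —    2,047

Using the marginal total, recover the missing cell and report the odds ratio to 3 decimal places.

The missing cell is in the unexposed row: 2047 − 796 = 1251.
So a = 876, b = 245, c = 796, d = 1251.
OR = (a·d)/(b·c) = (876 × 1251) / (245 × 796) = 1095876 / 195020 = 5.61930

5.619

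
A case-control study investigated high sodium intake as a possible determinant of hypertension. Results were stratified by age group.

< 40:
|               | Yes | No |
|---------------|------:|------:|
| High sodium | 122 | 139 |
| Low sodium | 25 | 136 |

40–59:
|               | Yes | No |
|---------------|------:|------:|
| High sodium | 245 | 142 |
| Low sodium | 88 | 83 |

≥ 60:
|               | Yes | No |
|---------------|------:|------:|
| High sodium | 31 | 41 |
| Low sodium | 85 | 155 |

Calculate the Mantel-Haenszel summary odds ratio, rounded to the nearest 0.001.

2.181

OR_MH = Σ(aᵢdᵢ/nᵢ) / Σ(bᵢcᵢ/nᵢ), where nᵢ is the stratum total.
Stratum 1 (< 40): n = 422; a·d/n = 122·136/422 = 39.3175; b·c/n = 139·25/422 = 8.2346
Stratum 2 (40–59): n = 558; a·d/n = 245·83/558 = 36.4427; b·c/n = 142·88/558 = 22.3943
Stratum 3 (≥ 60): n = 312; a·d/n = 31·155/312 = 15.4006; b·c/n = 41·85/312 = 11.1699
OR_MH = (39.3175 + 36.4427 + 15.4006) / (8.2346 + 22.3943 + 11.1699) = 91.1608 / 41.7987 = 2.18095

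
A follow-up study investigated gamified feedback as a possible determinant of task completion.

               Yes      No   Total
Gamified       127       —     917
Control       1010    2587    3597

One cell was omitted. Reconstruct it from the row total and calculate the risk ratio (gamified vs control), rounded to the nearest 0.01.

The missing cell is in the exposed row: 917 − 127 = 790.
So a = 127, b = 790, c = 1010, d = 2587.
RR = [a/(a+b)] / [c/(c+d)] = (127/917) / (1010/3597) = 0.13850/0.28079 = 0.49323

0.49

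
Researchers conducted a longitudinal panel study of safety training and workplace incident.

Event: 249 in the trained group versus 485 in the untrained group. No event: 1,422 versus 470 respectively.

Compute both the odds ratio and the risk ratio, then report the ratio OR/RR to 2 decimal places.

0.58

From the description: a = 249, b = 1422, c = 485, d = 470.
OR = (249·470)/(1422·485) = 117030/689670 = 0.16969
Risk in exposed = 249/1671 = 0.14901; risk in unexposed = 485/955 = 0.50785; RR = 0.29342
OR/RR = 0.16969 / 0.29342 = 0.57832
The outcome is not rare, so the OR lies further from 1 than the RR.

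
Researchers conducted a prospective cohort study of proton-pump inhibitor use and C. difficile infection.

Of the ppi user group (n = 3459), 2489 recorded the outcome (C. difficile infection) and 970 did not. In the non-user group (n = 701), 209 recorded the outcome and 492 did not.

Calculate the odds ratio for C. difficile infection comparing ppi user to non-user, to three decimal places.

From the description: a = 2489, b = 970, c = 209, d = 492.
OR = (a·d)/(b·c) = (2489 × 492) / (970 × 209) = 1224588 / 202730 = 6.04049
The odds of C. difficile infection are about 6.04 times as high in the ppi user group.

6.040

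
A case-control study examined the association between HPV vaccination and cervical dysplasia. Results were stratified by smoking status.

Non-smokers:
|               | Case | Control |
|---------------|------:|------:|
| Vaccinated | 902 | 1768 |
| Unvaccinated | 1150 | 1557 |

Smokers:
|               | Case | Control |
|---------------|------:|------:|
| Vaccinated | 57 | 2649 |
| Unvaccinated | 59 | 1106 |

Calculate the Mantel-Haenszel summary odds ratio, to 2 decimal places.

0.66

OR_MH = Σ(aᵢdᵢ/nᵢ) / Σ(bᵢcᵢ/nᵢ), where nᵢ is the stratum total.
Stratum 1 (Non-smokers): n = 5377; a·d/n = 902·1557/5377 = 261.1891; b·c/n = 1768·1150/5377 = 378.1291
Stratum 2 (Smokers): n = 3871; a·d/n = 57·1106/3871 = 16.2857; b·c/n = 2649·59/3871 = 40.3748
OR_MH = (261.1891 + 16.2857) / (378.1291 + 40.3748) = 277.4749 / 418.5039 = 0.66302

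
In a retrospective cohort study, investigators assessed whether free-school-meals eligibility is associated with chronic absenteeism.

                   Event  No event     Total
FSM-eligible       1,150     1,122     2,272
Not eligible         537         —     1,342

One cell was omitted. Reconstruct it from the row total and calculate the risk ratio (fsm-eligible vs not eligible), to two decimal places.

1.26

The missing cell is in the unexposed row: 1342 − 537 = 805.
So a = 1150, b = 1122, c = 537, d = 805.
RR = [a/(a+b)] / [c/(c+d)] = (1150/2272) / (537/1342) = 0.50616/0.40015 = 1.26493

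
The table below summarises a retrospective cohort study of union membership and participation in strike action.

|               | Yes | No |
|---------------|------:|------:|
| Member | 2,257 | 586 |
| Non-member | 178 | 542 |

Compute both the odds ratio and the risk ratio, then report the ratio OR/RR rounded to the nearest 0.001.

3.652

Cells: a = 2257, b = 586, c = 178, d = 542.
OR = (2257·542)/(586·178) = 1223294/104308 = 11.72771
Risk in exposed = 2257/2843 = 0.79388; risk in unexposed = 178/720 = 0.24722; RR = 3.21120
OR/RR = 11.72771 / 3.21120 = 3.65213
The outcome is not rare, so the OR lies further from 1 than the RR.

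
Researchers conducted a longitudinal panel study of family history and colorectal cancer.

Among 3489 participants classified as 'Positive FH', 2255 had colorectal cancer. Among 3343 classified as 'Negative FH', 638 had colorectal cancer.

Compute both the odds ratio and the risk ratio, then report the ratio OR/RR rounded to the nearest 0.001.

From the description: a = 2255, b = 1234, c = 638, d = 2705.
OR = (2255·2705)/(1234·638) = 6099775/787292 = 7.74779
Risk in exposed = 2255/3489 = 0.64632; risk in unexposed = 638/3343 = 0.19085; RR = 3.38658
OR/RR = 7.74779 / 3.38658 = 2.28779
The outcome is not rare, so the OR lies further from 1 than the RR.

2.288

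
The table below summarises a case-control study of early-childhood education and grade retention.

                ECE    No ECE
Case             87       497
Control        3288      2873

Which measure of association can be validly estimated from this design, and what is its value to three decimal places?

Reading the table with exposure as columns: a = 87 (ECE, case), b = 3288 (ECE, non-case), c = 497 (No ECE, case), d = 2873.
This is a case-control study: participants were sampled on outcome status, so risks in the source population cannot be estimated directly — relative risk is not valid here. The odds ratio is the appropriate measure.
OR = (a·d)/(b·c) = (87 × 2873) / (3288 × 497) = 249951 / 1634136 = 0.15296

0.153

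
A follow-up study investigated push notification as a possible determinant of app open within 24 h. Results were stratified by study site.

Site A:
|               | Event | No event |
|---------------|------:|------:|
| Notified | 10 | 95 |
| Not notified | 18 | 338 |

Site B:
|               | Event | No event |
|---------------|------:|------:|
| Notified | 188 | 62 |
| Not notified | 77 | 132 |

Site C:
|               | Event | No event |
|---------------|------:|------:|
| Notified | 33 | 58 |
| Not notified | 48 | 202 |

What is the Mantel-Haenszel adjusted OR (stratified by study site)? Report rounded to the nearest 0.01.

OR_MH = Σ(aᵢdᵢ/nᵢ) / Σ(bᵢcᵢ/nᵢ), where nᵢ is the stratum total.
Stratum 1 (Site A): n = 461; a·d/n = 10·338/461 = 7.3319; b·c/n = 95·18/461 = 3.7093
Stratum 2 (Site B): n = 459; a·d/n = 188·132/459 = 54.0654; b·c/n = 62·77/459 = 10.4009
Stratum 3 (Site C): n = 341; a·d/n = 33·202/341 = 19.5484; b·c/n = 58·48/341 = 8.1642
OR_MH = (7.3319 + 54.0654 + 19.5484) / (3.7093 + 10.4009 + 8.1642) = 80.9456 / 22.2744 = 3.63402

3.63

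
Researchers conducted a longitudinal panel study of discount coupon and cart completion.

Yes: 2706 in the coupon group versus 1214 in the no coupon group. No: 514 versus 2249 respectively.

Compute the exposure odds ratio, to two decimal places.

9.75

From the description: a = 2706, b = 514, c = 1214, d = 2249.
OR = (a·d)/(b·c) = (2706 × 2249) / (514 × 1214) = 6085794 / 623996 = 9.75294
The odds of cart completion are about 9.75 times as high in the coupon group.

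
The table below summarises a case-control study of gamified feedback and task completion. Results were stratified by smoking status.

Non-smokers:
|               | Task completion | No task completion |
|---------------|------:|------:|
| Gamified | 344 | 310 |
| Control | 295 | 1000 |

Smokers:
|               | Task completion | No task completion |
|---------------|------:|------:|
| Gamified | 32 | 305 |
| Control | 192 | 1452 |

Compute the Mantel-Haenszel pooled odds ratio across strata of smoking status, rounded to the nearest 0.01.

2.61

OR_MH = Σ(aᵢdᵢ/nᵢ) / Σ(bᵢcᵢ/nᵢ), where nᵢ is the stratum total.
Stratum 1 (Non-smokers): n = 1949; a·d/n = 344·1000/1949 = 176.5008; b·c/n = 310·295/1949 = 46.9215
Stratum 2 (Smokers): n = 1981; a·d/n = 32·1452/1981 = 23.4548; b·c/n = 305·192/1981 = 29.5608
OR_MH = (176.5008 + 23.4548) / (46.9215 + 29.5608) = 199.9556 / 76.4823 = 2.61440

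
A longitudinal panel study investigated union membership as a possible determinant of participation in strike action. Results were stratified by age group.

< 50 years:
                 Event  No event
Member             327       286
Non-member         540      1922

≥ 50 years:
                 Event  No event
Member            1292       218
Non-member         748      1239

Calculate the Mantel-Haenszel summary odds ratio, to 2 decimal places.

6.84

OR_MH = Σ(aᵢdᵢ/nᵢ) / Σ(bᵢcᵢ/nᵢ), where nᵢ is the stratum total.
Stratum 1 (< 50 years): n = 3075; a·d/n = 327·1922/3075 = 204.3883; b·c/n = 286·540/3075 = 50.2244
Stratum 2 (≥ 50 years): n = 3497; a·d/n = 1292·1239/3497 = 457.7604; b·c/n = 218·748/3497 = 46.6297
OR_MH = (204.3883 + 457.7604) / (50.2244 + 46.6297) = 662.1487 / 96.8541 = 6.83656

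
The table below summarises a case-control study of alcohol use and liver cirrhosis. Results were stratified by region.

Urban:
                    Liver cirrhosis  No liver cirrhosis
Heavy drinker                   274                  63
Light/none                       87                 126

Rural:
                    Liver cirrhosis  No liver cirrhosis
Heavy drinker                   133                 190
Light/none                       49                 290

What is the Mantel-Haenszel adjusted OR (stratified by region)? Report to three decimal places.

OR_MH = Σ(aᵢdᵢ/nᵢ) / Σ(bᵢcᵢ/nᵢ), where nᵢ is the stratum total.
Stratum 1 (Urban): n = 550; a·d/n = 274·126/550 = 62.7709; b·c/n = 63·87/550 = 9.9655
Stratum 2 (Rural): n = 662; a·d/n = 133·290/662 = 58.2628; b·c/n = 190·49/662 = 14.0634
OR_MH = (62.7709 + 58.2628) / (9.9655 + 14.0634) = 121.0337 / 24.0289 = 5.03701

5.037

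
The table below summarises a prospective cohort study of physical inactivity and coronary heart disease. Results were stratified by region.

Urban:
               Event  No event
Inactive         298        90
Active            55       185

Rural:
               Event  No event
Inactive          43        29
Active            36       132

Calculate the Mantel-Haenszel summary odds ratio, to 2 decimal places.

9.11

OR_MH = Σ(aᵢdᵢ/nᵢ) / Σ(bᵢcᵢ/nᵢ), where nᵢ is the stratum total.
Stratum 1 (Urban): n = 628; a·d/n = 298·185/628 = 87.7866; b·c/n = 90·55/628 = 7.8822
Stratum 2 (Rural): n = 240; a·d/n = 43·132/240 = 23.6500; b·c/n = 29·36/240 = 4.3500
OR_MH = (87.7866 + 23.6500) / (7.8822 + 4.3500) = 111.4366 / 12.2322 = 9.11013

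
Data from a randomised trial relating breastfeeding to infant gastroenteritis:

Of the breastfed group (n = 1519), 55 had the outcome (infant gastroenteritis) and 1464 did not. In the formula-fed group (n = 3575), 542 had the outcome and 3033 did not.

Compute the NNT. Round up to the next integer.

9

Risk in treated group = 55/1519 = 0.03621; risk in control = 542/3575 = 0.15161.
Absolute risk reduction = 0.15161 − 0.03621 = 0.11540
NNT = 1 / ARR = 1 / 0.11540 = 8.665 → round up → 9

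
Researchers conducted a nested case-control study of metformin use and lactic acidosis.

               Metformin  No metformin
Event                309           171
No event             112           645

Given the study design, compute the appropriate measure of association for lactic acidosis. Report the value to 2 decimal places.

Reading the table with exposure as columns: a = 309 (Metformin, case), b = 112 (Metformin, non-case), c = 171 (No metformin, case), d = 645.
This is a nested case-control study: participants were sampled on outcome status, so risks in the source population cannot be estimated directly — relative risk is not valid here. The odds ratio is the appropriate measure.
OR = (a·d)/(b·c) = (309 × 645) / (112 × 171) = 199305 / 19152 = 10.40648

10.41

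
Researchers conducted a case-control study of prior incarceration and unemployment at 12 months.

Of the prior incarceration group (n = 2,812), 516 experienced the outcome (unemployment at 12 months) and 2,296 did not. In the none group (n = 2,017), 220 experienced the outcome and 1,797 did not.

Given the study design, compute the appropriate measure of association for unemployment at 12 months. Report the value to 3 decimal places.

From the description: a = 516, b = 2296, c = 220, d = 1797.
This is a case-control study: participants were sampled on outcome status, so risks in the source population cannot be estimated directly — relative risk is not valid here. The odds ratio is the appropriate measure.
OR = (a·d)/(b·c) = (516 × 1797) / (2296 × 220) = 927252 / 505120 = 1.83571

1.836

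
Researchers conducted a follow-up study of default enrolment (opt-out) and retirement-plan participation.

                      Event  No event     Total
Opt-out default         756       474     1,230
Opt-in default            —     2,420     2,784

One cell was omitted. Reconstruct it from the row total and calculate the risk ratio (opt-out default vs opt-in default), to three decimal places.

The missing cell is in the unexposed row: 2784 − 2420 = 364.
So a = 756, b = 474, c = 364, d = 2420.
RR = [a/(a+b)] / [c/(c+d)] = (756/1230) / (364/2784) = 0.61463/0.13075 = 4.70094

4.701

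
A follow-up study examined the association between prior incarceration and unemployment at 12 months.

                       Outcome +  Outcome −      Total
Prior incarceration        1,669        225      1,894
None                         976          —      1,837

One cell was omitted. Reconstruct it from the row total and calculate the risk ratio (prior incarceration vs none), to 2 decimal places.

The missing cell is in the unexposed row: 1837 − 976 = 861.
So a = 1669, b = 225, c = 976, d = 861.
RR = [a/(a+b)] / [c/(c+d)] = (1669/1894) / (976/1837) = 0.88120/0.53130 = 1.65858

1.66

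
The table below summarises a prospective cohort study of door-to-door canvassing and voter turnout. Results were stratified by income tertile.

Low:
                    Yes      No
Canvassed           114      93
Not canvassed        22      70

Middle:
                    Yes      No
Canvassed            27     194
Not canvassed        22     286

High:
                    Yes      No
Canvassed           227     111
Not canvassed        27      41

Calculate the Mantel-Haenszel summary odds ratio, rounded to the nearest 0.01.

2.88

OR_MH = Σ(aᵢdᵢ/nᵢ) / Σ(bᵢcᵢ/nᵢ), where nᵢ is the stratum total.
Stratum 1 (Low): n = 299; a·d/n = 114·70/299 = 26.6890; b·c/n = 93·22/299 = 6.8428
Stratum 2 (Middle): n = 529; a·d/n = 27·286/529 = 14.5974; b·c/n = 194·22/529 = 8.0681
Stratum 3 (High): n = 406; a·d/n = 227·41/406 = 22.9236; b·c/n = 111·27/406 = 7.3818
OR_MH = (26.6890 + 14.5974 + 22.9236) / (6.8428 + 8.0681 + 7.3818) = 64.2100 / 22.2926 = 2.88032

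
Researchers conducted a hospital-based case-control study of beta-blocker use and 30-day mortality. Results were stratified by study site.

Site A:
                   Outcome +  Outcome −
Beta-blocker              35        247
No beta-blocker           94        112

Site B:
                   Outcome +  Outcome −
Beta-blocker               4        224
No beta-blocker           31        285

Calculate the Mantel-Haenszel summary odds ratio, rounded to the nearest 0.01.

0.17

OR_MH = Σ(aᵢdᵢ/nᵢ) / Σ(bᵢcᵢ/nᵢ), where nᵢ is the stratum total.
Stratum 1 (Site A): n = 488; a·d/n = 35·112/488 = 8.0328; b·c/n = 247·94/488 = 47.5779
Stratum 2 (Site B): n = 544; a·d/n = 4·285/544 = 2.0956; b·c/n = 224·31/544 = 12.7647
OR_MH = (8.0328 + 2.0956) / (47.5779 + 12.7647) = 10.1284 / 60.3426 = 0.16785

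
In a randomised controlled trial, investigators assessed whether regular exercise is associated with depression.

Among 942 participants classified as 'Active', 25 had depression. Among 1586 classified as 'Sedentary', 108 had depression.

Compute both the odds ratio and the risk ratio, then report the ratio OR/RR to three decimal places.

0.957

From the description: a = 25, b = 917, c = 108, d = 1478.
OR = (25·1478)/(917·108) = 36950/99036 = 0.37310
Risk in exposed = 25/942 = 0.02654; risk in unexposed = 108/1586 = 0.06810; RR = 0.38973
OR/RR = 0.37310 / 0.38973 = 0.95731
The outcome is rare in both groups, so OR ≈ RR (ratio near 1).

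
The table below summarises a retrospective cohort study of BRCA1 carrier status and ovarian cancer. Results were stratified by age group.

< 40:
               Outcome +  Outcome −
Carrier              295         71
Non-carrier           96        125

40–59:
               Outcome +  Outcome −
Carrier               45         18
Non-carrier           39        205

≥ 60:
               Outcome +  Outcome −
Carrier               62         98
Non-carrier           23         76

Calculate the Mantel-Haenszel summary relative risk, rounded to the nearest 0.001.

2.078

RR_MH = Σ(aᵢ·n₀ᵢ/nᵢ) / Σ(cᵢ·n₁ᵢ/nᵢ), with n₁ᵢ = aᵢ+bᵢ (exposed), n₀ᵢ = cᵢ+dᵢ (unexposed), nᵢ = n₁ᵢ+n₀ᵢ.
Stratum 1 (< 40): n₁ = 366, n₀ = 221, n = 587; a·n₀/n = 295·221/587 = 111.0647; c·n₁/n = 96·366/587 = 59.8569
Stratum 2 (40–59): n₁ = 63, n₀ = 244, n = 307; a·n₀/n = 45·244/307 = 35.7655; c·n₁/n = 39·63/307 = 8.0033
Stratum 3 (≥ 60): n₁ = 160, n₀ = 99, n = 259; a·n₀/n = 62·99/259 = 23.6988; c·n₁/n = 23·160/259 = 14.2085
RR_MH = (111.0647 + 35.7655 + 23.6988) / (59.8569 + 8.0033 + 14.2085) = 170.5290 / 82.0687 = 2.07788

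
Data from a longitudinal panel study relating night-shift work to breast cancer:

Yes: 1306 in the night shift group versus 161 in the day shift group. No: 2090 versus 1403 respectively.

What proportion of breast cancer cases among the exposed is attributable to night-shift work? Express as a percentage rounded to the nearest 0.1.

From the description: a = 1306, b = 2090, c = 161, d = 1403.
Risk in exposed = 1306/3396 = 0.38457; risk in unexposed = 161/1564 = 0.10294.
RR = 0.38457/0.10294 = 3.73582
AR% = (RR − 1)/RR × 100 = (3.73582 − 1)/3.73582 × 100 = 73.2321%

73.2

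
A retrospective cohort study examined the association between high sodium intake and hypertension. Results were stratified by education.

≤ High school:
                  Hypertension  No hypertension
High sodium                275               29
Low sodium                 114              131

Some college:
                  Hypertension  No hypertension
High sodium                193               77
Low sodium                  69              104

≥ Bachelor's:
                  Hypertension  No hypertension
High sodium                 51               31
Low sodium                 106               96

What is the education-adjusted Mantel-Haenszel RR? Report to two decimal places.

1.73

RR_MH = Σ(aᵢ·n₀ᵢ/nᵢ) / Σ(cᵢ·n₁ᵢ/nᵢ), with n₁ᵢ = aᵢ+bᵢ (exposed), n₀ᵢ = cᵢ+dᵢ (unexposed), nᵢ = n₁ᵢ+n₀ᵢ.
Stratum 1 (≤ High school): n₁ = 304, n₀ = 245, n = 549; a·n₀/n = 275·245/549 = 122.7231; c·n₁/n = 114·304/549 = 63.1257
Stratum 2 (Some college): n₁ = 270, n₀ = 173, n = 443; a·n₀/n = 193·173/443 = 75.3702; c·n₁/n = 69·270/443 = 42.0542
Stratum 3 (≥ Bachelor's): n₁ = 82, n₀ = 202, n = 284; a·n₀/n = 51·202/284 = 36.2746; c·n₁/n = 106·82/284 = 30.6056
RR_MH = (122.7231 + 75.3702 + 36.2746) / (63.1257 + 42.0542 + 30.6056) = 234.3680 / 135.7855 = 1.72602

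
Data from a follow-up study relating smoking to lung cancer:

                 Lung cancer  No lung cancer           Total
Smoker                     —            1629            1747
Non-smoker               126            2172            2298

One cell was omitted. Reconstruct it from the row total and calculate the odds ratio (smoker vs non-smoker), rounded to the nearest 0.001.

The missing cell is in the exposed row: 1747 − 1629 = 118.
So a = 118, b = 1629, c = 126, d = 2172.
OR = (a·d)/(b·c) = (118 × 2172) / (1629 × 126) = 256296 / 205254 = 1.24868

1.249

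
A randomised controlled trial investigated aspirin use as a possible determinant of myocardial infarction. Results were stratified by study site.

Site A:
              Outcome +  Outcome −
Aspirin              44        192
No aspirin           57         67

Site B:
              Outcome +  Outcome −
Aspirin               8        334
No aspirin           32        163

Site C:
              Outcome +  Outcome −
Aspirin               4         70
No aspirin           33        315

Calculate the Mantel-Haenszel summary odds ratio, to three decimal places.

OR_MH = Σ(aᵢdᵢ/nᵢ) / Σ(bᵢcᵢ/nᵢ), where nᵢ is the stratum total.
Stratum 1 (Site A): n = 360; a·d/n = 44·67/360 = 8.1889; b·c/n = 192·57/360 = 30.4000
Stratum 2 (Site B): n = 537; a·d/n = 8·163/537 = 2.4283; b·c/n = 334·32/537 = 19.9032
Stratum 3 (Site C): n = 422; a·d/n = 4·315/422 = 2.9858; b·c/n = 70·33/422 = 5.4739
OR_MH = (8.1889 + 2.4283 + 2.9858) / (30.4000 + 19.9032 + 5.4739) = 13.6030 / 55.7771 = 0.24388

0.244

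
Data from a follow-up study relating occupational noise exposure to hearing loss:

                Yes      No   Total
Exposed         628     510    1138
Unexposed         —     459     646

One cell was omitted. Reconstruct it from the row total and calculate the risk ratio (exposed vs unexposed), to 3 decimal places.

1.906

The missing cell is in the unexposed row: 646 − 459 = 187.
So a = 628, b = 510, c = 187, d = 459.
RR = [a/(a+b)] / [c/(c+d)] = (628/1138) / (187/646) = 0.55185/0.28947 = 1.90637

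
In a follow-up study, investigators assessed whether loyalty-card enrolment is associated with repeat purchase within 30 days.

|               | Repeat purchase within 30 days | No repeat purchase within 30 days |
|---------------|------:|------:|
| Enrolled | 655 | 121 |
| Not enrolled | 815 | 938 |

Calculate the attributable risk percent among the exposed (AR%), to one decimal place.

44.9

Cells: a = 655, b = 121, c = 815, d = 938.
Risk in exposed = 655/776 = 0.84407; risk in unexposed = 815/1753 = 0.46492.
RR = 0.84407/0.46492 = 1.81553
AR% = (RR − 1)/RR × 100 = (1.81553 − 1)/1.81553 × 100 = 44.9197%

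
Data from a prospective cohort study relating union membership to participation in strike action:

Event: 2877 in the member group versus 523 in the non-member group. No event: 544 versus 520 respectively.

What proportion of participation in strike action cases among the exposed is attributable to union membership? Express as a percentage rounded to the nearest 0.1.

40.4

From the description: a = 2877, b = 544, c = 523, d = 520.
Risk in exposed = 2877/3421 = 0.84098; risk in unexposed = 523/1043 = 0.50144.
RR = 0.84098/0.50144 = 1.67714
AR% = (RR − 1)/RR × 100 = (1.67714 − 1)/1.67714 × 100 = 40.3747%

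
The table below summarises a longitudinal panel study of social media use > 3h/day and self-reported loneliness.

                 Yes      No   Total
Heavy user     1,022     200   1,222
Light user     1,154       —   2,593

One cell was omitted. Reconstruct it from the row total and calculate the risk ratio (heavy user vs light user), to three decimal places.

The missing cell is in the unexposed row: 2593 − 1154 = 1439.
So a = 1022, b = 200, c = 1154, d = 1439.
RR = [a/(a+b)] / [c/(c+d)] = (1022/1222) / (1154/2593) = 0.83633/0.44504 = 1.87921

1.879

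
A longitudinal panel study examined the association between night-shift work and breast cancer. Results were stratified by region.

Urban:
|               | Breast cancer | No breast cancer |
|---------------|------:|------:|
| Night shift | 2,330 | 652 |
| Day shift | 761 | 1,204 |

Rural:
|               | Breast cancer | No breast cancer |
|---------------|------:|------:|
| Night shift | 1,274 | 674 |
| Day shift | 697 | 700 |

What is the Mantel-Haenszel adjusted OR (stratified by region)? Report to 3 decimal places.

3.463

OR_MH = Σ(aᵢdᵢ/nᵢ) / Σ(bᵢcᵢ/nᵢ), where nᵢ is the stratum total.
Stratum 1 (Urban): n = 4947; a·d/n = 2330·1204/4947 = 567.0750; b·c/n = 652·761/4947 = 100.2976
Stratum 2 (Rural): n = 3345; a·d/n = 1274·700/3345 = 266.6069; b·c/n = 674·697/3345 = 140.4419
OR_MH = (567.0750 + 266.6069) / (100.2976 + 140.4419) = 833.6819 / 240.7394 = 3.46301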